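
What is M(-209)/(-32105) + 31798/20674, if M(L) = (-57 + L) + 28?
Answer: 512897601/331869385 ≈ 1.5455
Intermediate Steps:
M(L) = -29 + L
M(-209)/(-32105) + 31798/20674 = (-29 - 209)/(-32105) + 31798/20674 = -238*(-1/32105) + 31798*(1/20674) = 238/32105 + 15899/10337 = 512897601/331869385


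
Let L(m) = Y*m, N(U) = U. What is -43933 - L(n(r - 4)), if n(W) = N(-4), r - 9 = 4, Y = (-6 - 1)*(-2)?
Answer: -43877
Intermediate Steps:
Y = 14 (Y = -7*(-2) = 14)
r = 13 (r = 9 + 4 = 13)
n(W) = -4
L(m) = 14*m
-43933 - L(n(r - 4)) = -43933 - 14*(-4) = -43933 - 1*(-56) = -43933 + 56 = -43877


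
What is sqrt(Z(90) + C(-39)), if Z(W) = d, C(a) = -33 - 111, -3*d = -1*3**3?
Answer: 3*I*sqrt(15) ≈ 11.619*I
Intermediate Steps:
d = 9 (d = -(-1)*3**3/3 = -(-1)*27/3 = -1/3*(-27) = 9)
C(a) = -144
Z(W) = 9
sqrt(Z(90) + C(-39)) = sqrt(9 - 144) = sqrt(-135) = 3*I*sqrt(15)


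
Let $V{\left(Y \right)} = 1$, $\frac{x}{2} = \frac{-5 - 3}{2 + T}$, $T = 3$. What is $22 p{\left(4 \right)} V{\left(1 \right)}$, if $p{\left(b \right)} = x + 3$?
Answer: $- \frac{22}{5} \approx -4.4$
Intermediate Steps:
$x = - \frac{16}{5}$ ($x = 2 \frac{-5 - 3}{2 + 3} = 2 \left(- \frac{8}{5}\right) = - \frac{16}{5} \approx -3.2$)
$p{\left(b \right)} = - \frac{1}{5}$ ($p{\left(b \right)} = - \frac{16}{5} + 3 = - \frac{1}{5}$)
$22 p{\left(4 \right)} V{\left(1 \right)} = 22 \left(- \frac{1}{5}\right) 1 = \left(- \frac{22}{5}\right) 1 = - \frac{22}{5}$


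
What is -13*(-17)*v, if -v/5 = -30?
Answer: 33150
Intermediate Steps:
v = 150 (v = -5*(-30) = 150)
-13*(-17)*v = -13*(-17)*150 = -(-221)*150 = -1*(-33150) = 33150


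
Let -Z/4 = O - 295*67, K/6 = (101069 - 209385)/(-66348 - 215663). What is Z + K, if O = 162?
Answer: 22113696428/282011 ≈ 78414.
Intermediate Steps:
K = 649896/282011 (K = 6*((101069 - 209385)/(-66348 - 215663)) = 6*(-108316/(-282011)) = 6*(-108316*(-1/282011)) = 6*(108316/282011) = 649896/282011 ≈ 2.3045)
Z = 78412 (Z = -4*(162 - 295*67) = -4*(162 - 19765) = -4*(-19603) = 78412)
Z + K = 78412 + 649896/282011 = 22113696428/282011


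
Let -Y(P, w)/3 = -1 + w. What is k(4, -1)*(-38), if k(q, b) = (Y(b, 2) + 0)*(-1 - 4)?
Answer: -570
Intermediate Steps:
Y(P, w) = 3 - 3*w (Y(P, w) = -3*(-1 + w) = 3 - 3*w)
k(q, b) = 15 (k(q, b) = ((3 - 3*2) + 0)*(-1 - 4) = ((3 - 6) + 0)*(-5) = (-3 + 0)*(-5) = -3*(-5) = 15)
k(4, -1)*(-38) = 15*(-38) = -570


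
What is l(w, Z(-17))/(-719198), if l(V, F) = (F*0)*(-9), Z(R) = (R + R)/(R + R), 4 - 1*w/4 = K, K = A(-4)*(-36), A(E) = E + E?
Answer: 0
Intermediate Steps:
A(E) = 2*E
K = 288 (K = (2*(-4))*(-36) = -8*(-36) = 288)
w = -1136 (w = 16 - 4*288 = 16 - 1152 = -1136)
Z(R) = 1 (Z(R) = (2*R)/((2*R)) = (2*R)*(1/(2*R)) = 1)
l(V, F) = 0 (l(V, F) = 0*(-9) = 0)
l(w, Z(-17))/(-719198) = 0/(-719198) = 0*(-1/719198) = 0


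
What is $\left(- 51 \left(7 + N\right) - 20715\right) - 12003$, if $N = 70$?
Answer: $-36645$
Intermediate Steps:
$\left(- 51 \left(7 + N\right) - 20715\right) - 12003 = \left(- 51 \left(7 + 70\right) - 20715\right) - 12003 = \left(\left(-51\right) 77 - 20715\right) - 12003 = \left(-3927 - 20715\right) - 12003 = -24642 - 12003 = -36645$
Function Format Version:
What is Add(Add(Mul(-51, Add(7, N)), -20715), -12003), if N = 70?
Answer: -36645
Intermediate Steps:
Add(Add(Mul(-51, Add(7, N)), -20715), -12003) = Add(Add(Mul(-51, Add(7, 70)), -20715), -12003) = Add(Add(Mul(-51, 77), -20715), -12003) = Add(Add(-3927, -20715), -12003) = Add(-24642, -12003) = -36645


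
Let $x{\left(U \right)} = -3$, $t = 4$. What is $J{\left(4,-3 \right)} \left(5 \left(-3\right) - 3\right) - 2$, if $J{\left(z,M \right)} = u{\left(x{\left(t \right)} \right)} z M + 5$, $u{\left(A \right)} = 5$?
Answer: $988$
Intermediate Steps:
$J{\left(z,M \right)} = 5 + 5 M z$ ($J{\left(z,M \right)} = 5 z M + 5 = 5 M z + 5 = 5 + 5 M z$)
$J{\left(4,-3 \right)} \left(5 \left(-3\right) - 3\right) - 2 = \left(5 + 5 \left(-3\right) 4\right) \left(5 \left(-3\right) - 3\right) - 2 = \left(5 - 60\right) \left(-15 - 3\right) - 2 = \left(-55\right) \left(-18\right) - 2 = 990 - 2 = 988$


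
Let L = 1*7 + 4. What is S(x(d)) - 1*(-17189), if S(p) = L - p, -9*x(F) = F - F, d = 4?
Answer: 17200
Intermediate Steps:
x(F) = 0 (x(F) = -(F - F)/9 = -⅑*0 = 0)
L = 11 (L = 7 + 4 = 11)
S(p) = 11 - p
S(x(d)) - 1*(-17189) = (11 - 1*0) - 1*(-17189) = (11 + 0) + 17189 = 11 + 17189 = 17200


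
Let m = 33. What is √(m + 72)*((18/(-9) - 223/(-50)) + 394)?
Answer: 19823*√105/50 ≈ 4062.5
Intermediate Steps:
√(m + 72)*((18/(-9) - 223/(-50)) + 394) = √(33 + 72)*((18/(-9) - 223/(-50)) + 394) = √105*((18*(-⅑) - 223*(-1/50)) + 394) = √105*((-2 + 223/50) + 394) = √105*(123/50 + 394) = √105*(19823/50) = 19823*√105/50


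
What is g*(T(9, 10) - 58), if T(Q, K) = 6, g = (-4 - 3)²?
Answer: -2548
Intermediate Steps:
g = 49 (g = (-7)² = 49)
g*(T(9, 10) - 58) = 49*(6 - 58) = 49*(-52) = -2548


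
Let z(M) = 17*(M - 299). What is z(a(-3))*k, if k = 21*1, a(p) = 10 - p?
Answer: -102102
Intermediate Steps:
z(M) = -5083 + 17*M (z(M) = 17*(-299 + M) = -5083 + 17*M)
k = 21
z(a(-3))*k = (-5083 + 17*(10 - 1*(-3)))*21 = (-5083 + 17*(10 + 3))*21 = (-5083 + 17*13)*21 = (-5083 + 221)*21 = -4862*21 = -102102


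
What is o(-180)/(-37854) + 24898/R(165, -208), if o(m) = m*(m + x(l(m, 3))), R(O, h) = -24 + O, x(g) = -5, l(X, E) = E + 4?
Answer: 17366548/98841 ≈ 175.70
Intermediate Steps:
l(X, E) = 4 + E
o(m) = m*(-5 + m) (o(m) = m*(m - 5) = m*(-5 + m))
o(-180)/(-37854) + 24898/R(165, -208) = -180*(-5 - 180)/(-37854) + 24898/(-24 + 165) = -180*(-185)*(-1/37854) + 24898/141 = 33300*(-1/37854) + 24898*(1/141) = -1850/2103 + 24898/141 = 17366548/98841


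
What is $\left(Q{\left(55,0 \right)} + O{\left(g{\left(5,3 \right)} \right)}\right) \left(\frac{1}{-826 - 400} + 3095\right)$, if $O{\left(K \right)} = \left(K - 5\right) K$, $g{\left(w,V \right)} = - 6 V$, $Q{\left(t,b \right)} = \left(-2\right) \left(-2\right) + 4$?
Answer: $\frac{800632959}{613} \approx 1.3061 \cdot 10^{6}$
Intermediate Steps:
$Q{\left(t,b \right)} = 8$ ($Q{\left(t,b \right)} = 4 + 4 = 8$)
$O{\left(K \right)} = K \left(-5 + K\right)$ ($O{\left(K \right)} = \left(-5 + K\right) K = K \left(-5 + K\right)$)
$\left(Q{\left(55,0 \right)} + O{\left(g{\left(5,3 \right)} \right)}\right) \left(\frac{1}{-826 - 400} + 3095\right) = \left(8 + \left(-6\right) 3 \left(-5 - 18\right)\right) \left(\frac{1}{-826 - 400} + 3095\right) = \left(8 - 18 \left(-5 - 18\right)\right) \left(\frac{1}{-1226} + 3095\right) = \left(8 - -414\right) \left(- \frac{1}{1226} + 3095\right) = \left(8 + 414\right) \frac{3794469}{1226} = 422 \cdot \frac{3794469}{1226} = \frac{800632959}{613}$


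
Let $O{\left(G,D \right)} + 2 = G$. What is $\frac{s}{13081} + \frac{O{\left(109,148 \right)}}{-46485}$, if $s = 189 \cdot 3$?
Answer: $\frac{24957328}{608070285} \approx 0.041044$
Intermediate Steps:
$s = 567$
$O{\left(G,D \right)} = -2 + G$
$\frac{s}{13081} + \frac{O{\left(109,148 \right)}}{-46485} = \frac{567}{13081} + \frac{-2 + 109}{-46485} = 567 \cdot \frac{1}{13081} + 107 \left(- \frac{1}{46485}\right) = \frac{567}{13081} - \frac{107}{46485} = \frac{24957328}{608070285}$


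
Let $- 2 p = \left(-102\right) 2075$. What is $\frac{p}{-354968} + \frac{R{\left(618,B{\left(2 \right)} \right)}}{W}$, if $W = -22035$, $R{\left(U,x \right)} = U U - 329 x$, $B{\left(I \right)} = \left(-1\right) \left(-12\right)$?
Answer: $- \frac{45500412881}{2607239960} \approx -17.452$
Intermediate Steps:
$B{\left(I \right)} = 12$
$R{\left(U,x \right)} = U^{2} - 329 x$
$p = 105825$ ($p = - \frac{\left(-102\right) 2075}{2} = \left(- \frac{1}{2}\right) \left(-211650\right) = 105825$)
$\frac{p}{-354968} + \frac{R{\left(618,B{\left(2 \right)} \right)}}{W} = \frac{105825}{-354968} + \frac{618^{2} - 3948}{-22035} = 105825 \left(- \frac{1}{354968}\right) + \left(381924 - 3948\right) \left(- \frac{1}{22035}\right) = - \frac{105825}{354968} + 377976 \left(- \frac{1}{22035}\right) = - \frac{105825}{354968} - \frac{125992}{7345} = - \frac{45500412881}{2607239960}$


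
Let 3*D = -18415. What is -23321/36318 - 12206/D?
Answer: 900436309/668795970 ≈ 1.3464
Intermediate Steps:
D = -18415/3 (D = (⅓)*(-18415) = -18415/3 ≈ -6138.3)
-23321/36318 - 12206/D = -23321/36318 - 12206/(-18415/3) = -23321*1/36318 - 12206*(-3/18415) = -23321/36318 + 36618/18415 = 900436309/668795970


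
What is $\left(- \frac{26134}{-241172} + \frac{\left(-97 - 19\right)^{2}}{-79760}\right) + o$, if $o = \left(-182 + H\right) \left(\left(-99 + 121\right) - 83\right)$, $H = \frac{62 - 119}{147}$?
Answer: $\frac{327703658062251}{29454939290} \approx 11126.0$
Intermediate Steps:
$H = - \frac{19}{49}$ ($H = \left(-57\right) \frac{1}{147} = - \frac{19}{49} \approx -0.38775$)
$o = \frac{545157}{49}$ ($o = \left(-182 - \frac{19}{49}\right) \left(\left(-99 + 121\right) - 83\right) = - \frac{8937 \left(22 - 83\right)}{49} = \left(- \frac{8937}{49}\right) \left(-61\right) = \frac{545157}{49} \approx 11126.0$)
$\left(- \frac{26134}{-241172} + \frac{\left(-97 - 19\right)^{2}}{-79760}\right) + o = \left(- \frac{26134}{-241172} + \frac{\left(-97 - 19\right)^{2}}{-79760}\right) + \frac{545157}{49} = \left(\left(-26134\right) \left(- \frac{1}{241172}\right) + \left(-116\right)^{2} \left(- \frac{1}{79760}\right)\right) + \frac{545157}{49} = \left(\frac{13067}{120586} + 13456 \left(- \frac{1}{79760}\right)\right) + \frac{545157}{49} = \left(\frac{13067}{120586} - \frac{841}{4985}\right) + \frac{545157}{49} = - \frac{36273831}{601121210} + \frac{545157}{49} = \frac{327703658062251}{29454939290}$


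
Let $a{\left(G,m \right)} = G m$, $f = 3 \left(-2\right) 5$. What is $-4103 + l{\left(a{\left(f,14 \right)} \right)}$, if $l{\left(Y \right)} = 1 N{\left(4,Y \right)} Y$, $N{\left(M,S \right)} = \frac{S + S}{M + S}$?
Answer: $- \frac{64364}{13} \approx -4951.1$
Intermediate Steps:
$f = -30$ ($f = \left(-6\right) 5 = -30$)
$N{\left(M,S \right)} = \frac{2 S}{M + S}$
$l{\left(Y \right)} = \frac{2 Y^{2}}{4 + Y}$ ($l{\left(Y \right)} = 1 \frac{2 Y}{4 + Y} Y = \frac{2 Y}{4 + Y} Y = \frac{2 Y^{2}}{4 + Y}$)
$-4103 + l{\left(a{\left(f,14 \right)} \right)} = -4103 + \frac{2 \left(\left(-30\right) 14\right)^{2}}{4 - 420} = -4103 + \frac{2 \left(-420\right)^{2}}{4 - 420} = -4103 + 2 \cdot 176400 \frac{1}{-416} = -4103 + 2 \cdot 176400 \left(- \frac{1}{416}\right) = -4103 - \frac{11025}{13} = - \frac{64364}{13}$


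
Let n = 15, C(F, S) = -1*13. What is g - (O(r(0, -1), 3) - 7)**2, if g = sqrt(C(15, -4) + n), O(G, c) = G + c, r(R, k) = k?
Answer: -25 + sqrt(2) ≈ -23.586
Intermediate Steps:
C(F, S) = -13
g = sqrt(2) (g = sqrt(-13 + 15) = sqrt(2) ≈ 1.4142)
g - (O(r(0, -1), 3) - 7)**2 = sqrt(2) - ((-1 + 3) - 7)**2 = sqrt(2) - (2 - 7)**2 = sqrt(2) - 1*(-5)**2 = sqrt(2) - 1*25 = sqrt(2) - 25 = -25 + sqrt(2)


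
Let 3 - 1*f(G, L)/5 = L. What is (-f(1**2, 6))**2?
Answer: 225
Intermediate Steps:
f(G, L) = 15 - 5*L
(-f(1**2, 6))**2 = (-(15 - 5*6))**2 = (-(15 - 30))**2 = (-1*(-15))**2 = 15**2 = 225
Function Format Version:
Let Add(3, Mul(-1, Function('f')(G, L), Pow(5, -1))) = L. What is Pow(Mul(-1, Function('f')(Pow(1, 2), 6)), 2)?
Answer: 225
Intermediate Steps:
Function('f')(G, L) = Add(15, Mul(-5, L))
Pow(Mul(-1, Function('f')(Pow(1, 2), 6)), 2) = Pow(Mul(-1, Add(15, Mul(-5, 6))), 2) = Pow(Mul(-1, Add(15, -30)), 2) = Pow(Mul(-1, -15), 2) = Pow(15, 2) = 225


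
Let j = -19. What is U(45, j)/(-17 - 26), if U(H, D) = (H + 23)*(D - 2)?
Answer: 1428/43 ≈ 33.209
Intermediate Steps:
U(H, D) = (-2 + D)*(23 + H) (U(H, D) = (23 + H)*(-2 + D) = (-2 + D)*(23 + H))
U(45, j)/(-17 - 26) = (-46 - 2*45 + 23*(-19) - 19*45)/(-17 - 26) = (-46 - 90 - 437 - 855)/(-43) = -1/43*(-1428) = 1428/43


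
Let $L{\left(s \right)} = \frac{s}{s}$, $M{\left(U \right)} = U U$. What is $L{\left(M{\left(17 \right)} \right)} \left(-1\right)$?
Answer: $-1$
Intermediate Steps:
$M{\left(U \right)} = U^{2}$
$L{\left(s \right)} = 1$
$L{\left(M{\left(17 \right)} \right)} \left(-1\right) = 1 \left(-1\right) = -1$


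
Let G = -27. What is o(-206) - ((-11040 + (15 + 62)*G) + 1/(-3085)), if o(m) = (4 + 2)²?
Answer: 40583176/3085 ≈ 13155.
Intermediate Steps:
o(m) = 36 (o(m) = 6² = 36)
o(-206) - ((-11040 + (15 + 62)*G) + 1/(-3085)) = 36 - ((-11040 + (15 + 62)*(-27)) + 1/(-3085)) = 36 - ((-11040 + 77*(-27)) - 1/3085) = 36 - ((-11040 - 2079) - 1/3085) = 36 - (-13119 - 1/3085) = 36 - 1*(-40472116/3085) = 36 + 40472116/3085 = 40583176/3085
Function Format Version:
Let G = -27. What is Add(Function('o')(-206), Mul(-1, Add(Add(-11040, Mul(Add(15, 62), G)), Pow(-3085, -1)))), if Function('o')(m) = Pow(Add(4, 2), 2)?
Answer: Rational(40583176, 3085) ≈ 13155.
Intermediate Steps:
Function('o')(m) = 36 (Function('o')(m) = Pow(6, 2) = 36)
Add(Function('o')(-206), Mul(-1, Add(Add(-11040, Mul(Add(15, 62), G)), Pow(-3085, -1)))) = Add(36, Mul(-1, Add(Add(-11040, Mul(Add(15, 62), -27)), Pow(-3085, -1)))) = Add(36, Mul(-1, Add(Add(-11040, Mul(77, -27)), Rational(-1, 3085)))) = Add(36, Mul(-1, Add(Add(-11040, -2079), Rational(-1, 3085)))) = Add(36, Mul(-1, Add(-13119, Rational(-1, 3085)))) = Add(36, Mul(-1, Rational(-40472116, 3085))) = Add(36, Rational(40472116, 3085)) = Rational(40583176, 3085)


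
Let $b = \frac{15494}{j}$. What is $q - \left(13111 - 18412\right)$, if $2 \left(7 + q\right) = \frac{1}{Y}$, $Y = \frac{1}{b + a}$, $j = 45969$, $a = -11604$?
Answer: $- \frac{23344505}{45969} \approx -507.83$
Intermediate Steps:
$b = \frac{15494}{45969} \approx 0.33705$
$Y = - \frac{45969}{533408782}$ ($Y = \frac{1}{\frac{15494}{45969} - 11604} = \frac{1}{- \frac{533408782}{45969}} = - \frac{45969}{533408782} \approx -8.618 \cdot 10^{-5}$)
$q = - \frac{267026174}{45969}$ ($q = -7 + \frac{1}{2 \left(- \frac{45969}{533408782}\right)} = -7 + \frac{1}{2} \left(- \frac{533408782}{45969}\right) = -7 - \frac{266704391}{45969} = - \frac{267026174}{45969} \approx -5808.8$)
$q - \left(13111 - 18412\right) = - \frac{267026174}{45969} - \left(13111 - 18412\right) = - \frac{267026174}{45969} - -5301 = - \frac{267026174}{45969} + 5301 = - \frac{23344505}{45969}$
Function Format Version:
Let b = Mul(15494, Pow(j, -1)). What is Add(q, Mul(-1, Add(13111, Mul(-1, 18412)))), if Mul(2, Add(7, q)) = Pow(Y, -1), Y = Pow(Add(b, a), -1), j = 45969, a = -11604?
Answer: Rational(-23344505, 45969) ≈ -507.83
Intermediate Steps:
b = Rational(15494, 45969) (b = Mul(15494, Pow(45969, -1)) = Mul(15494, Rational(1, 45969)) = Rational(15494, 45969) ≈ 0.33705)
Y = Rational(-45969, 533408782) (Y = Pow(Add(Rational(15494, 45969), -11604), -1) = Pow(Rational(-533408782, 45969), -1) = Rational(-45969, 533408782) ≈ -8.6180e-5)
q = Rational(-267026174, 45969) (q = Add(-7, Mul(Rational(1, 2), Pow(Rational(-45969, 533408782), -1))) = Add(-7, Mul(Rational(1, 2), Rational(-533408782, 45969))) = Add(-7, Rational(-266704391, 45969)) = Rational(-267026174, 45969) ≈ -5808.8)
Add(q, Mul(-1, Add(13111, Mul(-1, 18412)))) = Add(Rational(-267026174, 45969), Mul(-1, Add(13111, Mul(-1, 18412)))) = Add(Rational(-267026174, 45969), Mul(-1, Add(13111, -18412))) = Add(Rational(-267026174, 45969), Mul(-1, -5301)) = Add(Rational(-267026174, 45969), 5301) = Rational(-23344505, 45969)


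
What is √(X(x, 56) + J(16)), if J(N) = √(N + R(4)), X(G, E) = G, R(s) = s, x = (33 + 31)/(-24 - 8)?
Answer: √(-2 + 2*√5) ≈ 1.5723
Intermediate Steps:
x = -2 (x = 64/(-32) = 64*(-1/32) = -2)
J(N) = √(4 + N) (J(N) = √(N + 4) = √(4 + N))
√(X(x, 56) + J(16)) = √(-2 + √(4 + 16)) = √(-2 + √20) = √(-2 + 2*√5)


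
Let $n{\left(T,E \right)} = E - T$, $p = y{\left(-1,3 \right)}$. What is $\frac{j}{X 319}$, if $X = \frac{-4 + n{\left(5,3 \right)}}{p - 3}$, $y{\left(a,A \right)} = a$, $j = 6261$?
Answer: $\frac{4174}{319} \approx 13.085$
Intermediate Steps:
$p = -1$
$X = \frac{3}{2}$ ($X = \frac{-4 + \left(3 - 5\right)}{-1 - 3} = \frac{-4 + \left(3 - 5\right)}{-4} = \left(-4 - 2\right) \left(- \frac{1}{4}\right) = \left(-6\right) \left(- \frac{1}{4}\right) = \frac{3}{2} \approx 1.5$)
$\frac{j}{X 319} = \frac{6261}{\frac{3}{2} \cdot 319} = \frac{6261}{\frac{957}{2}} = 6261 \cdot \frac{2}{957} = \frac{4174}{319}$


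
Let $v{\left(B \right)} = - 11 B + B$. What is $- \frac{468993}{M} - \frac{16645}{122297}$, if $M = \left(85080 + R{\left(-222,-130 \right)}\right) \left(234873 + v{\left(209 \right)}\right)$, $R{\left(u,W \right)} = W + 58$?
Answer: $- \frac{682061204547}{5010484608976} \approx -0.13613$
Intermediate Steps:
$R{\left(u,W \right)} = 58 + W$
$v{\left(B \right)} = - 10 B$
$M = 19788417264$ ($M = \left(85080 + \left(58 - 130\right)\right) \left(234873 - 2090\right) = \left(85080 - 72\right) \left(234873 - 2090\right) = 85008 \cdot 232783 = 19788417264$)
$- \frac{468993}{M} - \frac{16645}{122297} = - \frac{468993}{19788417264} - \frac{16645}{122297} = \left(-468993\right) \frac{1}{19788417264} - \frac{16645}{122297} = - \frac{971}{40969808} - \frac{16645}{122297} = - \frac{682061204547}{5010484608976}$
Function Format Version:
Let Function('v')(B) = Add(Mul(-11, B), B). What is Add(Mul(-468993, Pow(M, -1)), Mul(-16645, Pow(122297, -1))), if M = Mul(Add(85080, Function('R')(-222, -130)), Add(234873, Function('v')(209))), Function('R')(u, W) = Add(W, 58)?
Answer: Rational(-682061204547, 5010484608976) ≈ -0.13613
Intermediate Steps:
Function('R')(u, W) = Add(58, W)
Function('v')(B) = Mul(-10, B)
M = 19788417264 (M = Mul(Add(85080, Add(58, -130)), Add(234873, Mul(-10, 209))) = Mul(Add(85080, -72), Add(234873, -2090)) = Mul(85008, 232783) = 19788417264)
Add(Mul(-468993, Pow(M, -1)), Mul(-16645, Pow(122297, -1))) = Add(Mul(-468993, Pow(19788417264, -1)), Mul(-16645, Pow(122297, -1))) = Add(Mul(-468993, Rational(1, 19788417264)), Mul(-16645, Rational(1, 122297))) = Add(Rational(-971, 40969808), Rational(-16645, 122297)) = Rational(-682061204547, 5010484608976)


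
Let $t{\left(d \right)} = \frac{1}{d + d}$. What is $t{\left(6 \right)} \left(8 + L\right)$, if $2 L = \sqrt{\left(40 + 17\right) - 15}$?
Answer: $\frac{2}{3} + \frac{\sqrt{42}}{24} \approx 0.9367$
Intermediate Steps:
$t{\left(d \right)} = \frac{1}{2 d}$
$L = \frac{\sqrt{42}}{2}$ ($L = \frac{\sqrt{\left(40 + 17\right) - 15}}{2} = \frac{\sqrt{57 - 15}}{2} = \frac{\sqrt{42}}{2} \approx 3.2404$)
$t{\left(6 \right)} \left(8 + L\right) = \frac{1}{2 \cdot 6} \left(8 + \frac{\sqrt{42}}{2}\right) = \frac{1}{2} \cdot \frac{1}{6} \left(8 + \frac{\sqrt{42}}{2}\right) = \frac{8 + \frac{\sqrt{42}}{2}}{12} = \frac{2}{3} + \frac{\sqrt{42}}{24}$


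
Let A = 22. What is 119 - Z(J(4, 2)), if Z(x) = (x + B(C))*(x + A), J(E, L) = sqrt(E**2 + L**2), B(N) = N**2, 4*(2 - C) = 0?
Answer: 11 - 52*sqrt(5) ≈ -105.28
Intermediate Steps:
C = 2 (C = 2 - 1/4*0 = 2 + 0 = 2)
Z(x) = (4 + x)*(22 + x) (Z(x) = (x + 2**2)*(x + 22) = (x + 4)*(22 + x) = (4 + x)*(22 + x))
119 - Z(J(4, 2)) = 119 - (88 + (sqrt(4**2 + 2**2))**2 + 26*sqrt(4**2 + 2**2)) = 119 - (88 + (sqrt(16 + 4))**2 + 26*sqrt(16 + 4)) = 119 - (88 + (sqrt(20))**2 + 26*sqrt(20)) = 119 - (88 + (2*sqrt(5))**2 + 26*(2*sqrt(5))) = 119 - (88 + 20 + 52*sqrt(5)) = 119 - (108 + 52*sqrt(5)) = 119 + (-108 - 52*sqrt(5)) = 11 - 52*sqrt(5)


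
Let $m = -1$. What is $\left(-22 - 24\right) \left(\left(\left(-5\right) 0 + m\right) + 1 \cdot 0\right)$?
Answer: $46$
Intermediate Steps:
$\left(-22 - 24\right) \left(\left(\left(-5\right) 0 + m\right) + 1 \cdot 0\right) = \left(-22 - 24\right) \left(\left(\left(-5\right) 0 - 1\right) + 1 \cdot 0\right) = - 46 \left(\left(0 - 1\right) + 0\right) = - 46 \left(-1 + 0\right) = \left(-46\right) \left(-1\right) = 46$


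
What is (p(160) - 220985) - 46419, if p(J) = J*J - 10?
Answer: -241814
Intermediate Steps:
p(J) = -10 + J**2 (p(J) = J**2 - 10 = -10 + J**2)
(p(160) - 220985) - 46419 = ((-10 + 160**2) - 220985) - 46419 = ((-10 + 25600) - 220985) - 46419 = (25590 - 220985) - 46419 = -195395 - 46419 = -241814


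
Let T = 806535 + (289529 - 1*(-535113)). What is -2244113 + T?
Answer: -612936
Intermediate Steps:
T = 1631177 (T = 806535 + (289529 + 535113) = 806535 + 824642 = 1631177)
-2244113 + T = -2244113 + 1631177 = -612936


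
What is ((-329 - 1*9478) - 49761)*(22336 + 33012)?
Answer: -3296969664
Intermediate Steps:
((-329 - 1*9478) - 49761)*(22336 + 33012) = ((-329 - 9478) - 49761)*55348 = (-9807 - 49761)*55348 = -59568*55348 = -3296969664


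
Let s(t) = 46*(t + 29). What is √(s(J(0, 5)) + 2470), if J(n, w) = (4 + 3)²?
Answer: √6058 ≈ 77.833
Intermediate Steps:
J(n, w) = 49 (J(n, w) = 7² = 49)
s(t) = 1334 + 46*t (s(t) = 46*(29 + t) = 1334 + 46*t)
√(s(J(0, 5)) + 2470) = √((1334 + 46*49) + 2470) = √((1334 + 2254) + 2470) = √(3588 + 2470) = √6058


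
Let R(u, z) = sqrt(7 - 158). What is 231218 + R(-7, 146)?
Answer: 231218 + I*sqrt(151) ≈ 2.3122e+5 + 12.288*I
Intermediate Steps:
R(u, z) = I*sqrt(151) (R(u, z) = sqrt(-151) = I*sqrt(151))
231218 + R(-7, 146) = 231218 + I*sqrt(151)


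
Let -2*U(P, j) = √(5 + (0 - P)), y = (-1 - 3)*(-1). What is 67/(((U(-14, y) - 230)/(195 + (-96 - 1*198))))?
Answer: 678040/23509 - 1474*√19/23509 ≈ 28.568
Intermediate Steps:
y = 4 (y = -4*(-1) = 4)
U(P, j) = -√(5 - P)/2 (U(P, j) = -√(5 + (0 - P))/2 = -√(5 - P)/2)
67/(((U(-14, y) - 230)/(195 + (-96 - 1*198)))) = 67/(((-√(5 - 1*(-14))/2 - 230)/(195 + (-96 - 1*198)))) = 67/(((-√(5 + 14)/2 - 230)/(195 + (-96 - 198)))) = 67/(((-√19/2 - 230)/(195 - 294))) = 67/(((-230 - √19/2)/(-99))) = 67/(((-230 - √19/2)*(-1/99))) = 67/(230/99 + √19/198)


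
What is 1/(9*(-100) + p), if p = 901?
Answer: 1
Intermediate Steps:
1/(9*(-100) + p) = 1/(9*(-100) + 901) = 1/(-900 + 901) = 1/1 = 1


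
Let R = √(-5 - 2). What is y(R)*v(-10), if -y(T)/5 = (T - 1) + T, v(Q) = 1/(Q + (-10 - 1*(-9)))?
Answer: -5/11 + 10*I*√7/11 ≈ -0.45455 + 2.4052*I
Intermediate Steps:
v(Q) = 1/(-1 + Q) (v(Q) = 1/(Q + (-10 + 9)) = 1/(Q - 1) = 1/(-1 + Q))
R = I*√7 (R = √(-7) = I*√7 ≈ 2.6458*I)
y(T) = 5 - 10*T (y(T) = -5*((T - 1) + T) = -5*((-1 + T) + T) = -5*(-1 + 2*T) = 5 - 10*T)
y(R)*v(-10) = (5 - 10*I*√7)/(-1 - 10) = (5 - 10*I*√7)/(-11) = (5 - 10*I*√7)*(-1/11) = -5/11 + 10*I*√7/11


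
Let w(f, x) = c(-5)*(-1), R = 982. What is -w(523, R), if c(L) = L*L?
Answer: 25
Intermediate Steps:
c(L) = L**2
w(f, x) = -25 (w(f, x) = (-5)**2*(-1) = 25*(-1) = -25)
-w(523, R) = -1*(-25) = 25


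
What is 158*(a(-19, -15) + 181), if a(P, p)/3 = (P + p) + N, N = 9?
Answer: 16748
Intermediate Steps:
a(P, p) = 27 + 3*P + 3*p (a(P, p) = 3*((P + p) + 9) = 3*(9 + P + p) = 27 + 3*P + 3*p)
158*(a(-19, -15) + 181) = 158*((27 + 3*(-19) + 3*(-15)) + 181) = 158*((27 - 57 - 45) + 181) = 158*(-75 + 181) = 158*106 = 16748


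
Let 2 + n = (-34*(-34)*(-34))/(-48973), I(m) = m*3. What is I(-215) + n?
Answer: -31646227/48973 ≈ -646.20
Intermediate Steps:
I(m) = 3*m
n = -58642/48973 (n = -2 + (-34*(-34)*(-34))/(-48973) = -2 + (1156*(-34))*(-1/48973) = -2 - 39304*(-1/48973) = -2 + 39304/48973 = -58642/48973 ≈ -1.1974)
I(-215) + n = 3*(-215) - 58642/48973 = -645 - 58642/48973 = -31646227/48973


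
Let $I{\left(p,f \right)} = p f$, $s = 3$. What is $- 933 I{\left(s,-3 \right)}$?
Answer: $8397$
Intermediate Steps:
$I{\left(p,f \right)} = f p$
$- 933 I{\left(s,-3 \right)} = - 933 \left(\left(-3\right) 3\right) = \left(-933\right) \left(-9\right) = 8397$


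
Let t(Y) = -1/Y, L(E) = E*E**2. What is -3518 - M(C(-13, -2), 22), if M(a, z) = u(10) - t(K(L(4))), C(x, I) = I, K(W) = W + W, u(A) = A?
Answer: -451585/128 ≈ -3528.0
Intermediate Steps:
L(E) = E**3
K(W) = 2*W
M(a, z) = 1281/128 (M(a, z) = 10 - (-1)/(2*4**3) = 10 - (-1)/(2*64) = 10 - (-1)/128 = 10 - 1*(-1/128) = 10 + 1/128 = 1281/128)
-3518 - M(C(-13, -2), 22) = -3518 - 1*1281/128 = -3518 - 1281/128 = -451585/128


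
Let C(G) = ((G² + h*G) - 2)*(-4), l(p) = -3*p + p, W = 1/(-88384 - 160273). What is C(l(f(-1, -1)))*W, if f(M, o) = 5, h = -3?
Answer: 512/248657 ≈ 0.0020591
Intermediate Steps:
W = -1/248657 (W = 1/(-248657) = -1/248657 ≈ -4.0216e-6)
l(p) = -2*p
C(G) = 8 - 4*G² + 12*G (C(G) = ((G² - 3*G) - 2)*(-4) = (-2 + G² - 3*G)*(-4) = 8 - 4*G² + 12*G)
C(l(f(-1, -1)))*W = (8 - 4*(-2*5)² + 12*(-2*5))*(-1/248657) = (8 - 4*(-10)² + 12*(-10))*(-1/248657) = (8 - 4*100 - 120)*(-1/248657) = (8 - 400 - 120)*(-1/248657) = -512*(-1/248657) = 512/248657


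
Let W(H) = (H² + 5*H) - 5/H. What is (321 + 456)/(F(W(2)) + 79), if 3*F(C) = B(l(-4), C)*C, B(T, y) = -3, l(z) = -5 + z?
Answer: 518/45 ≈ 11.511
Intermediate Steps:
W(H) = H² - 5/H + 5*H
F(C) = -C (F(C) = (-3*C)/3 = -C)
(321 + 456)/(F(W(2)) + 79) = (321 + 456)/(-(-5 + 2²*(5 + 2))/2 + 79) = 777/(-(-5 + 4*7)/2 + 79) = 777/(-(-5 + 28)/2 + 79) = 777/(-23/2 + 79) = 777/(135/2) = 777*(2/135) = 518/45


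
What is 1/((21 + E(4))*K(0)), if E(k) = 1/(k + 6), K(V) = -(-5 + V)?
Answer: 2/211 ≈ 0.0094787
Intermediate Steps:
K(V) = 5 - V
E(k) = 1/(6 + k)
1/((21 + E(4))*K(0)) = 1/((21 + 1/(6 + 4))*(5 - 1*0)) = 1/((21 + 1/10)*(5 + 0)) = 1/((21 + 1/10)*5) = 1/((211/10)*5) = 1/(211/2) = 2/211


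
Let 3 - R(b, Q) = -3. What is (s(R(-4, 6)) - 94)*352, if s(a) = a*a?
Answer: -20416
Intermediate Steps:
R(b, Q) = 6 (R(b, Q) = 3 - 1*(-3) = 3 + 3 = 6)
s(a) = a²
(s(R(-4, 6)) - 94)*352 = (6² - 94)*352 = (36 - 94)*352 = -58*352 = -20416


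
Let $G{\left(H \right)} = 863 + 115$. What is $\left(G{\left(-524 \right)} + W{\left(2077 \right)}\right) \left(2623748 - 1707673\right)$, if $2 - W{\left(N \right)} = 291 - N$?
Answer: $2533863450$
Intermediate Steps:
$W{\left(N \right)} = -289 + N$ ($W{\left(N \right)} = 2 - \left(291 - N\right) = 2 + \left(-291 + N\right) = -289 + N$)
$G{\left(H \right)} = 978$
$\left(G{\left(-524 \right)} + W{\left(2077 \right)}\right) \left(2623748 - 1707673\right) = \left(978 + \left(-289 + 2077\right)\right) \left(2623748 - 1707673\right) = \left(978 + 1788\right) 916075 = 2766 \cdot 916075 = 2533863450$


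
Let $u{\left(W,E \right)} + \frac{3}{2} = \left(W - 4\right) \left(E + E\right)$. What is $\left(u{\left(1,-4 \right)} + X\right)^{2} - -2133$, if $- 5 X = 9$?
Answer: $\frac{256149}{100} \approx 2561.5$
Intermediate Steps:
$X = - \frac{9}{5}$ ($X = \left(- \frac{1}{5}\right) 9 = - \frac{9}{5} \approx -1.8$)
$u{\left(W,E \right)} = - \frac{3}{2} + 2 E \left(-4 + W\right)$ ($u{\left(W,E \right)} = - \frac{3}{2} + \left(W - 4\right) \left(E + E\right) = - \frac{3}{2} + \left(-4 + W\right) 2 E = - \frac{3}{2} + 2 E \left(-4 + W\right)$)
$\left(u{\left(1,-4 \right)} + X\right)^{2} - -2133 = \left(\left(- \frac{3}{2} - -32 + 2 \left(-4\right) 1\right) - \frac{9}{5}\right)^{2} - -2133 = \left(\left(- \frac{3}{2} + 32 - 8\right) - \frac{9}{5}\right)^{2} + 2133 = \left(\frac{45}{2} - \frac{9}{5}\right)^{2} + 2133 = \left(\frac{207}{10}\right)^{2} + 2133 = \frac{42849}{100} + 2133 = \frac{256149}{100}$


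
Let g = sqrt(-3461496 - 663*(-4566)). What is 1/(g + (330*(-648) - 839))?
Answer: -214679/46087507279 - 7*I*sqrt(8862)/46087507279 ≈ -4.6581e-6 - 1.4298e-8*I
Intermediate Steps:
g = 7*I*sqrt(8862) (g = sqrt(-3461496 + 3027258) = sqrt(-434238) = 7*I*sqrt(8862) ≈ 658.97*I)
1/(g + (330*(-648) - 839)) = 1/(7*I*sqrt(8862) + (330*(-648) - 839)) = 1/(7*I*sqrt(8862) + (-213840 - 839)) = 1/(7*I*sqrt(8862) - 214679) = 1/(-214679 + 7*I*sqrt(8862))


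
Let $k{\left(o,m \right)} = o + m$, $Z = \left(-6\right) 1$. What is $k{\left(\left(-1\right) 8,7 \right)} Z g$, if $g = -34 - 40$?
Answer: $-444$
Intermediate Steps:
$Z = -6$
$g = -74$ ($g = -34 - 40 = -74$)
$k{\left(o,m \right)} = m + o$
$k{\left(\left(-1\right) 8,7 \right)} Z g = \left(7 - 8\right) \left(-6\right) \left(-74\right) = \left(-1\right) \left(-6\right) \left(-74\right) = 6 \left(-74\right) = -444$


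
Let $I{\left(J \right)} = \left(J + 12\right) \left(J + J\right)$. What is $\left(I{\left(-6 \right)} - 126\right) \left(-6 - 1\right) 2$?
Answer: $2772$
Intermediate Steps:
$I{\left(J \right)} = 2 J \left(12 + J\right)$ ($I{\left(J \right)} = \left(12 + J\right) 2 J = 2 J \left(12 + J\right)$)
$\left(I{\left(-6 \right)} - 126\right) \left(-6 - 1\right) 2 = \left(2 \left(-6\right) \left(12 - 6\right) - 126\right) \left(-6 - 1\right) 2 = \left(2 \left(-6\right) 6 - 126\right) \left(\left(-7\right) 2\right) = \left(-72 - 126\right) \left(-14\right) = \left(-198\right) \left(-14\right) = 2772$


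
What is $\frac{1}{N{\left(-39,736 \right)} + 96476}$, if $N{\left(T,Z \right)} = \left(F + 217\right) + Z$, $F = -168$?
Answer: $\frac{1}{97261} \approx 1.0282 \cdot 10^{-5}$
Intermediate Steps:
$N{\left(T,Z \right)} = 49 + Z$ ($N{\left(T,Z \right)} = \left(-168 + 217\right) + Z = 49 + Z$)
$\frac{1}{N{\left(-39,736 \right)} + 96476} = \frac{1}{\left(49 + 736\right) + 96476} = \frac{1}{785 + 96476} = \frac{1}{97261}$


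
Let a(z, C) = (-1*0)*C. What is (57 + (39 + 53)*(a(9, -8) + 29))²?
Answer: 7425625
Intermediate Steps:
a(z, C) = 0 (a(z, C) = 0*C = 0)
(57 + (39 + 53)*(a(9, -8) + 29))² = (57 + (39 + 53)*(0 + 29))² = (57 + 92*29)² = (57 + 2668)² = 2725² = 7425625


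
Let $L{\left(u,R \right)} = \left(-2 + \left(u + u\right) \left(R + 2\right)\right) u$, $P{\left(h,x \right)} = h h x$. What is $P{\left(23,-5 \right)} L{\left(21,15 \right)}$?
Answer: $-39548040$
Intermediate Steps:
$P{\left(h,x \right)} = x h^{2}$ ($P{\left(h,x \right)} = h^{2} x = x h^{2}$)
$L{\left(u,R \right)} = u \left(-2 + 2 u \left(2 + R\right)\right)$ ($L{\left(u,R \right)} = \left(-2 + 2 u \left(2 + R\right)\right) u = u \left(-2 + 2 u \left(2 + R\right)\right)$)
$P{\left(23,-5 \right)} L{\left(21,15 \right)} = - 5 \cdot 23^{2} \cdot 2 \cdot 21 \left(-1 + 2 \cdot 21 + 15 \cdot 21\right) = \left(-5\right) 529 \cdot 2 \cdot 21 \left(-1 + 42 + 315\right) = - 2645 \cdot 2 \cdot 21 \cdot 356 = \left(-2645\right) 14952 = -39548040$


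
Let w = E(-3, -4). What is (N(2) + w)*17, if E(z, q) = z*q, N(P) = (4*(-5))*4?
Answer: -1156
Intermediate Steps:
N(P) = -80 (N(P) = -20*4 = -80)
E(z, q) = q*z
w = 12 (w = -4*(-3) = 12)
(N(2) + w)*17 = (-80 + 12)*17 = -68*17 = -1156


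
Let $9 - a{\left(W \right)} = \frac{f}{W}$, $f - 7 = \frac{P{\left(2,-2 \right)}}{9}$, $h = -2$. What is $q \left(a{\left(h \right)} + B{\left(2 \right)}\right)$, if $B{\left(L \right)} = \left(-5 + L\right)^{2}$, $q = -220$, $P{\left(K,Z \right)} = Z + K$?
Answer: $-4730$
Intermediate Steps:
$P{\left(K,Z \right)} = K + Z$
$f = 7$ ($f = 7 + \frac{2 - 2}{9} = 7 + 0 \cdot \frac{1}{9} = 7 + 0 = 7$)
$a{\left(W \right)} = 9 - \frac{7}{W}$
$q \left(a{\left(h \right)} + B{\left(2 \right)}\right) = - 220 \left(\left(9 - \frac{7}{-2}\right) + \left(-5 + 2\right)^{2}\right) = - 220 \left(\left(9 - - \frac{7}{2}\right) + \left(-3\right)^{2}\right) = - 220 \left(\left(9 + \frac{7}{2}\right) + 9\right) = - 220 \left(\frac{25}{2} + 9\right) = \left(-220\right) \frac{43}{2} = -4730$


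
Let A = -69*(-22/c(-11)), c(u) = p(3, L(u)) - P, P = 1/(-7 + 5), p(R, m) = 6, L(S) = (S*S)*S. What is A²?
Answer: 9217296/169 ≈ 54540.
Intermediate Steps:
L(S) = S³ (L(S) = S²*S = S³)
P = -½ (P = 1/(-2) = -½ ≈ -0.50000)
c(u) = 13/2 (c(u) = 6 - 1*(-½) = 6 + ½ = 13/2)
A = 3036/13 (A = -69/(13/(2*((-2*11)))) = -69/((13/2)/(-22)) = -69/((13/2)*(-1/22)) = -69/(-13/44) = -69*(-44/13) = 3036/13 ≈ 233.54)
A² = (3036/13)² = 9217296/169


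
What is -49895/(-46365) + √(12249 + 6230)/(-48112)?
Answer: 9979/9273 - √18479/48112 ≈ 1.0733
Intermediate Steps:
-49895/(-46365) + √(12249 + 6230)/(-48112) = -49895*(-1/46365) + √18479*(-1/48112) = 9979/9273 - √18479/48112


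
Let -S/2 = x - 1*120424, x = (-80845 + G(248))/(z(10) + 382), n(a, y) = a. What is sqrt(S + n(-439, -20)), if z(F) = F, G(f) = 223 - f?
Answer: sqrt(47201034)/14 ≈ 490.74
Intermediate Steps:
x = -40435/196 (x = (-80845 + (223 - 1*248))/(10 + 382) = (-80845 + (223 - 248))/392 = (-80845 - 25)*(1/392) = -80870*1/392 = -40435/196 ≈ -206.30)
S = 23643539/98 (S = -2*(-40435/196 - 1*120424) = -2*(-40435/196 - 120424) = -2*(-23643539/196) = 23643539/98 ≈ 2.4126e+5)
sqrt(S + n(-439, -20)) = sqrt(23643539/98 - 439) = sqrt(23600517/98) = sqrt(47201034)/14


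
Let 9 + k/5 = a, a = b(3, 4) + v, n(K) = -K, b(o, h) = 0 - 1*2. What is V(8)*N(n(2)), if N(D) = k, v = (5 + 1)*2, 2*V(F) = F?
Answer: 20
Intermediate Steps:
b(o, h) = -2 (b(o, h) = 0 - 2 = -2)
V(F) = F/2
v = 12 (v = 6*2 = 12)
a = 10 (a = -2 + 12 = 10)
k = 5 (k = -45 + 5*10 = -45 + 50 = 5)
N(D) = 5
V(8)*N(n(2)) = ((½)*8)*5 = 4*5 = 20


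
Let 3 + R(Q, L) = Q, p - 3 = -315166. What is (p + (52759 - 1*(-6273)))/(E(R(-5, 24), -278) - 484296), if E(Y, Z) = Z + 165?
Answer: 256131/484409 ≈ 0.52875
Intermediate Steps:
p = -315163 (p = 3 - 315166 = -315163)
R(Q, L) = -3 + Q
E(Y, Z) = 165 + Z
(p + (52759 - 1*(-6273)))/(E(R(-5, 24), -278) - 484296) = (-315163 + (52759 - 1*(-6273)))/((165 - 278) - 484296) = (-315163 + (52759 + 6273))/(-113 - 484296) = (-315163 + 59032)/(-484409) = -256131*(-1/484409) = 256131/484409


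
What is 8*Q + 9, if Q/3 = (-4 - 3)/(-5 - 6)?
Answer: 267/11 ≈ 24.273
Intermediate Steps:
Q = 21/11 (Q = 3*((-4 - 3)/(-5 - 6)) = 3*(-7/(-11)) = 3*(-7*(-1/11)) = 3*(7/11) = 21/11 ≈ 1.9091)
8*Q + 9 = 8*(21/11) + 9 = 168/11 + 9 = 267/11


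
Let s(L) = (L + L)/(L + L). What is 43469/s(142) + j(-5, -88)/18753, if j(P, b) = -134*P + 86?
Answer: 38817853/893 ≈ 43469.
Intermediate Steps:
s(L) = 1 (s(L) = (2*L)/((2*L)) = (2*L)*(1/(2*L)) = 1)
j(P, b) = 86 - 134*P
43469/s(142) + j(-5, -88)/18753 = 43469/1 + (86 - 134*(-5))/18753 = 43469*1 + (86 + 670)*(1/18753) = 43469 + 756*(1/18753) = 43469 + 36/893 = 38817853/893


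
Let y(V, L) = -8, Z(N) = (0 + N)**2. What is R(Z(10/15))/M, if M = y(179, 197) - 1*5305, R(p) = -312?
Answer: 104/1771 ≈ 0.058724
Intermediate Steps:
Z(N) = N**2
M = -5313 (M = -8 - 1*5305 = -8 - 5305 = -5313)
R(Z(10/15))/M = -312/(-5313) = -312*(-1/5313) = 104/1771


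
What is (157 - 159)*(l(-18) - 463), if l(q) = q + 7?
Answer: 948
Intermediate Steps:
l(q) = 7 + q
(157 - 159)*(l(-18) - 463) = (157 - 159)*((7 - 18) - 463) = -2*(-11 - 463) = -2*(-474) = 948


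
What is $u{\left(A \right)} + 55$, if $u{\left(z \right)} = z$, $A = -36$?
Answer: $19$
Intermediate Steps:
$u{\left(A \right)} + 55 = -36 + 55 = 19$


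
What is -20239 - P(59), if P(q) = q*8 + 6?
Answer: -20717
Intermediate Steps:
P(q) = 6 + 8*q (P(q) = 8*q + 6 = 6 + 8*q)
-20239 - P(59) = -20239 - (6 + 8*59) = -20239 - (6 + 472) = -20239 - 1*478 = -20239 - 478 = -20717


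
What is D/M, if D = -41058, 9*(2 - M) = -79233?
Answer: -123174/26417 ≈ -4.6627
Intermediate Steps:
M = 26417/3 (M = 2 - 1/9*(-79233) = 2 + 26411/3 = 26417/3 ≈ 8805.7)
D/M = -41058/26417/3 = -41058*3/26417 = -123174/26417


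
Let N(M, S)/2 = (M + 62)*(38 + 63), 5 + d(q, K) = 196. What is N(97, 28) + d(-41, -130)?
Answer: 32309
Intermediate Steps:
d(q, K) = 191 (d(q, K) = -5 + 196 = 191)
N(M, S) = 12524 + 202*M (N(M, S) = 2*((M + 62)*(38 + 63)) = 2*((62 + M)*101) = 2*(6262 + 101*M) = 12524 + 202*M)
N(97, 28) + d(-41, -130) = (12524 + 202*97) + 191 = (12524 + 19594) + 191 = 32118 + 191 = 32309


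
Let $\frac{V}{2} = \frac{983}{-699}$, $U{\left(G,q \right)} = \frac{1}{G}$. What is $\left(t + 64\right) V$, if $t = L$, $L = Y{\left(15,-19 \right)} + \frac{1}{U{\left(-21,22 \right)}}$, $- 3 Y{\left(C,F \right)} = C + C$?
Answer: $- \frac{21626}{233} \approx -92.815$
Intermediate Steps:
$V = - \frac{1966}{699}$ ($V = 2 \frac{983}{-699} = 2 \cdot 983 \left(- \frac{1}{699}\right) = 2 \left(- \frac{983}{699}\right) = - \frac{1966}{699} \approx -2.8126$)
$Y{\left(C,F \right)} = - \frac{2 C}{3}$ ($Y{\left(C,F \right)} = - \frac{C + C}{3} = - \frac{2 C}{3}$)
$L = -31$ ($L = \left(- \frac{2}{3}\right) 15 + \frac{1}{\frac{1}{-21}} = -10 + \frac{1}{- \frac{1}{21}} = -10 - 21 = -31$)
$t = -31$
$\left(t + 64\right) V = \left(-31 + 64\right) \left(- \frac{1966}{699}\right) = 33 \left(- \frac{1966}{699}\right) = - \frac{21626}{233}$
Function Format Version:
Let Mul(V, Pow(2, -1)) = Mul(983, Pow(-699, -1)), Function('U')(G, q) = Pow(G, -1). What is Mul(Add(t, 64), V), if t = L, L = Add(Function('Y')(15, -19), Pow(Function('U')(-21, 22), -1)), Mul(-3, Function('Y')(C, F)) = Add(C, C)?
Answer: Rational(-21626, 233) ≈ -92.815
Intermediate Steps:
V = Rational(-1966, 699) (V = Mul(2, Mul(983, Pow(-699, -1))) = Mul(2, Mul(983, Rational(-1, 699))) = Mul(2, Rational(-983, 699)) = Rational(-1966, 699) ≈ -2.8126)
Function('Y')(C, F) = Mul(Rational(-2, 3), C) (Function('Y')(C, F) = Mul(Rational(-1, 3), Add(C, C)) = Mul(Rational(-1, 3), Mul(2, C)) = Mul(Rational(-2, 3), C))
L = -31 (L = Add(Mul(Rational(-2, 3), 15), Pow(Pow(-21, -1), -1)) = Add(-10, Pow(Rational(-1, 21), -1)) = Add(-10, -21) = -31)
t = -31
Mul(Add(t, 64), V) = Mul(Add(-31, 64), Rational(-1966, 699)) = Mul(33, Rational(-1966, 699)) = Rational(-21626, 233)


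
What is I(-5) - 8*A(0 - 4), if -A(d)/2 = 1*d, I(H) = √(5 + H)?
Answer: -64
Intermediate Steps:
A(d) = -2*d
I(-5) - 8*A(0 - 4) = √(5 - 5) - (-16)*(0 - 4) = √0 - (-16)*(-4) = 0 - 8*8 = 0 - 64 = -64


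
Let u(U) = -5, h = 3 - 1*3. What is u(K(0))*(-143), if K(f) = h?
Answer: 715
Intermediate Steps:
h = 0 (h = 3 - 3 = 0)
K(f) = 0
u(K(0))*(-143) = -5*(-143) = 715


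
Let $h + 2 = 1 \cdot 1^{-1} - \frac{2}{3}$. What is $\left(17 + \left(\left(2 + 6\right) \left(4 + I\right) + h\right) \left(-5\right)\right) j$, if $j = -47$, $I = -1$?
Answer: $\frac{13348}{3} \approx 4449.3$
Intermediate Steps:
$h = - \frac{5}{3}$ ($h = -2 + \left(1 \cdot 1^{-1} - \frac{2}{3}\right) = -2 + \left(1 \cdot 1 - \frac{2}{3}\right) = -2 + \left(1 - \frac{2}{3}\right) = -2 + \frac{1}{3} = - \frac{5}{3} \approx -1.6667$)
$\left(17 + \left(\left(2 + 6\right) \left(4 + I\right) + h\right) \left(-5\right)\right) j = \left(17 + \left(\left(2 + 6\right) \left(4 - 1\right) - \frac{5}{3}\right) \left(-5\right)\right) \left(-47\right) = \left(17 + \left(8 \cdot 3 - \frac{5}{3}\right) \left(-5\right)\right) \left(-47\right) = \left(17 + \left(24 - \frac{5}{3}\right) \left(-5\right)\right) \left(-47\right) = \left(17 + \frac{67}{3} \left(-5\right)\right) \left(-47\right) = \left(17 - \frac{335}{3}\right) \left(-47\right) = \left(- \frac{284}{3}\right) \left(-47\right) = \frac{13348}{3}$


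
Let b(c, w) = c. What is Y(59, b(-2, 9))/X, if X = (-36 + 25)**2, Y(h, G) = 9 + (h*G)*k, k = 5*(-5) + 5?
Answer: 2369/121 ≈ 19.579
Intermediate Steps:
k = -20 (k = -25 + 5 = -20)
Y(h, G) = 9 - 20*G*h (Y(h, G) = 9 + (h*G)*(-20) = 9 + (G*h)*(-20) = 9 - 20*G*h)
X = 121 (X = (-11)**2 = 121)
Y(59, b(-2, 9))/X = (9 - 20*(-2)*59)/121 = (9 + 2360)*(1/121) = 2369*(1/121) = 2369/121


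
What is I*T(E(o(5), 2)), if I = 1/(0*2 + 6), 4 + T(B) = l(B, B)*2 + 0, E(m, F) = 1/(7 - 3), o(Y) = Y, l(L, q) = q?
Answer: -7/12 ≈ -0.58333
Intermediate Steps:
E(m, F) = ¼ (E(m, F) = 1/4 = ¼)
T(B) = -4 + 2*B (T(B) = -4 + (B*2 + 0) = -4 + (2*B + 0) = -4 + 2*B)
I = ⅙ (I = 1/(0 + 6) = 1/6 = ⅙ ≈ 0.16667)
I*T(E(o(5), 2)) = (-4 + 2*(¼))/6 = (-4 + ½)/6 = (⅙)*(-7/2) = -7/12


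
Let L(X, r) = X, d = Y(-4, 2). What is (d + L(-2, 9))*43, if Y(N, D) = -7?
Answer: -387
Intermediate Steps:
d = -7
(d + L(-2, 9))*43 = (-7 - 2)*43 = -9*43 = -387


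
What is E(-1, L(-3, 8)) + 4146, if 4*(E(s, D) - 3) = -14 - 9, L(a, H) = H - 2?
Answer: 16573/4 ≈ 4143.3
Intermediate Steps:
L(a, H) = -2 + H
E(s, D) = -11/4 (E(s, D) = 3 + (-14 - 9)/4 = 3 + (¼)*(-23) = 3 - 23/4 = -11/4)
E(-1, L(-3, 8)) + 4146 = -11/4 + 4146 = 16573/4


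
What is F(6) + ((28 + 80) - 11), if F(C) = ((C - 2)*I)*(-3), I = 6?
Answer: 25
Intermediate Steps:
F(C) = 36 - 18*C (F(C) = ((C - 2)*6)*(-3) = ((-2 + C)*6)*(-3) = (-12 + 6*C)*(-3) = 36 - 18*C)
F(6) + ((28 + 80) - 11) = (36 - 18*6) + ((28 + 80) - 11) = (36 - 108) + (108 - 11) = -72 + 97 = 25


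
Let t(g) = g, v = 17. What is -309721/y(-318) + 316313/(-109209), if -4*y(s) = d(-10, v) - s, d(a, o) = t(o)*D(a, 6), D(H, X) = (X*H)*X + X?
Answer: -3808340746/17291425 ≈ -220.24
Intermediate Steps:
D(H, X) = X + H*X² (D(H, X) = (H*X)*X + X = H*X² + X = X + H*X²)
d(a, o) = o*(6 + 36*a) (d(a, o) = o*(6*(1 + a*6)) = o*(6*(1 + 6*a)) = o*(6 + 36*a))
y(s) = 3009/2 + s/4 (y(s) = -(6*17*(1 + 6*(-10)) - s)/4 = -(6*17*(1 - 60) - s)/4 = -(6*17*(-59) - s)/4 = -(-6018 - s)/4 = 3009/2 + s/4)
-309721/y(-318) + 316313/(-109209) = -309721/(3009/2 + (¼)*(-318)) + 316313/(-109209) = -309721/(3009/2 - 159/2) + 316313*(-1/109209) = -309721/1425 - 316313/109209 = -3808340746/17291425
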